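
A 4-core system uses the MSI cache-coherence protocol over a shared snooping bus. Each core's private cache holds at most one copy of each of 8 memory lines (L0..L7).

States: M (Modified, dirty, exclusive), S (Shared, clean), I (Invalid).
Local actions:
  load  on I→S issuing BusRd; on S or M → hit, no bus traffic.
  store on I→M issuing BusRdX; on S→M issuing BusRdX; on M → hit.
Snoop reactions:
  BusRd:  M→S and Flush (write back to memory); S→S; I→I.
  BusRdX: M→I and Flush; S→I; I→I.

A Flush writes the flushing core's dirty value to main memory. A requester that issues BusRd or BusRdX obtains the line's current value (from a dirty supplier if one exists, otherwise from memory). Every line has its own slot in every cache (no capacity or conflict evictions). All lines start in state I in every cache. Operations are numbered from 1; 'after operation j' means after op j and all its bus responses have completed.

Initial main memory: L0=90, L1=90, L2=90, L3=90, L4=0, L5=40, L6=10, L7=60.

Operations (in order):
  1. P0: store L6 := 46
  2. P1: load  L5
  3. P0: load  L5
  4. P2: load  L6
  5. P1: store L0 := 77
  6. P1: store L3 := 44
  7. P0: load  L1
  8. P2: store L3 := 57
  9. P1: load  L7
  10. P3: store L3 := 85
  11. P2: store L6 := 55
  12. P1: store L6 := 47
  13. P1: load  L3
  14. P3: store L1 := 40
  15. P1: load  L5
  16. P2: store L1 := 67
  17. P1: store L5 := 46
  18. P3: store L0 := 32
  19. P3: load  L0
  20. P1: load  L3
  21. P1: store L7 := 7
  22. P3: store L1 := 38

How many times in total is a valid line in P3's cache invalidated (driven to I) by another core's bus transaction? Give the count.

[1] P0: store L6 := 46 | P0:M(46), P1:I, P2:I, P3:I | bus: BusRdX
[2] P1: load  L5 | P0:I, P1:S(40), P2:I, P3:I | bus: BusRd
[3] P0: load  L5 | P0:S(40), P1:S(40), P2:I, P3:I | bus: BusRd
[4] P2: load  L6 | P0:S(46), P1:I, P2:S(46), P3:I | bus: BusRd,Flush
[5] P1: store L0 := 77 | P0:I, P1:M(77), P2:I, P3:I | bus: BusRdX
[6] P1: store L3 := 44 | P0:I, P1:M(44), P2:I, P3:I | bus: BusRdX
[7] P0: load  L1 | P0:S(90), P1:I, P2:I, P3:I | bus: BusRd
[8] P2: store L3 := 57 | P0:I, P1:I, P2:M(57), P3:I | bus: BusRdX,Flush
[9] P1: load  L7 | P0:I, P1:S(60), P2:I, P3:I | bus: BusRd
[10] P3: store L3 := 85 | P0:I, P1:I, P2:I, P3:M(85) | bus: BusRdX,Flush
[11] P2: store L6 := 55 | P0:I, P1:I, P2:M(55), P3:I | bus: BusRdX
[12] P1: store L6 := 47 | P0:I, P1:M(47), P2:I, P3:I | bus: BusRdX,Flush
[13] P1: load  L3 | P0:I, P1:S(85), P2:I, P3:S(85) | bus: BusRd,Flush
[14] P3: store L1 := 40 | P0:I, P1:I, P2:I, P3:M(40) | bus: BusRdX
[15] P1: load  L5 | P0:S(40), P1:S(40), P2:I, P3:I | bus: none
[16] P2: store L1 := 67 | P0:I, P1:I, P2:M(67), P3:I | bus: BusRdX,Flush
[17] P1: store L5 := 46 | P0:I, P1:M(46), P2:I, P3:I | bus: BusRdX
[18] P3: store L0 := 32 | P0:I, P1:I, P2:I, P3:M(32) | bus: BusRdX,Flush
[19] P3: load  L0 | P0:I, P1:I, P2:I, P3:M(32) | bus: none
[20] P1: load  L3 | P0:I, P1:S(85), P2:I, P3:S(85) | bus: none
[21] P1: store L7 := 7 | P0:I, P1:M(7), P2:I, P3:I | bus: BusRdX
[22] P3: store L1 := 38 | P0:I, P1:I, P2:I, P3:M(38) | bus: BusRdX,Flush

invalidations = 1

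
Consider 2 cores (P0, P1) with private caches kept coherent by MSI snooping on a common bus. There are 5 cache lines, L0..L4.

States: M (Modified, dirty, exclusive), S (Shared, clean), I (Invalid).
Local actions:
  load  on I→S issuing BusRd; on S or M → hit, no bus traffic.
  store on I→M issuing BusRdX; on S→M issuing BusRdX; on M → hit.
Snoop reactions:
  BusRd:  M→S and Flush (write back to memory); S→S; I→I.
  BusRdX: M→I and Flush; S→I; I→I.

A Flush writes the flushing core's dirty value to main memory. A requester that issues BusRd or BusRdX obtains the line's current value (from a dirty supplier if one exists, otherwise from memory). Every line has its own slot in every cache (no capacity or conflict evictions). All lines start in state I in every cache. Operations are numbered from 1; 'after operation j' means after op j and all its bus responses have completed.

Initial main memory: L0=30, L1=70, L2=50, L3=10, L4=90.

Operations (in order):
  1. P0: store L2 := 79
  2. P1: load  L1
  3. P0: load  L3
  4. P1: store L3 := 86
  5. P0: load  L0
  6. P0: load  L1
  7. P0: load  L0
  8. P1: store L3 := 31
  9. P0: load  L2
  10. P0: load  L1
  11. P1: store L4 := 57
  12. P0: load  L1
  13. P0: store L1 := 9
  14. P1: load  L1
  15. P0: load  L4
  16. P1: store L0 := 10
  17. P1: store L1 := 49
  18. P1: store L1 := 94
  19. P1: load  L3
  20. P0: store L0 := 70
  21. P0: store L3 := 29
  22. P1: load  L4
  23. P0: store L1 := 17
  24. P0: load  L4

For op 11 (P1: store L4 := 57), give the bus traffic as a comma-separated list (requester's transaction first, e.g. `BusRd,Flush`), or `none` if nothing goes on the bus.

1. P0: store L2 := 79  bus=[BusRdX]  L2: P0=M P1=I  mem[L2]=50
2. P1: load  L1  bus=[BusRd]  L1: P0=I P1=S  mem[L1]=70
3. P0: load  L3  bus=[BusRd]  L3: P0=S P1=I  mem[L3]=10
4. P1: store L3 := 86  bus=[BusRdX]  L3: P0=I P1=M  mem[L3]=10
5. P0: load  L0  bus=[BusRd]  L0: P0=S P1=I  mem[L0]=30
6. P0: load  L1  bus=[BusRd]  L1: P0=S P1=S  mem[L1]=70
7. P0: load  L0  bus=[-]  L0: P0=S P1=I  mem[L0]=30
8. P1: store L3 := 31  bus=[-]  L3: P0=I P1=M  mem[L3]=10
9. P0: load  L2  bus=[-]  L2: P0=M P1=I  mem[L2]=50
10. P0: load  L1  bus=[-]  L1: P0=S P1=S  mem[L1]=70
11. P1: store L4 := 57  bus=[BusRdX]  L4: P0=I P1=M  mem[L4]=90
12. P0: load  L1  bus=[-]  L1: P0=S P1=S  mem[L1]=70
13. P0: store L1 := 9  bus=[BusRdX]  L1: P0=M P1=I  mem[L1]=70
14. P1: load  L1  bus=[BusRd,Flush]  L1: P0=S P1=S  mem[L1]=9
15. P0: load  L4  bus=[BusRd,Flush]  L4: P0=S P1=S  mem[L4]=57
16. P1: store L0 := 10  bus=[BusRdX]  L0: P0=I P1=M  mem[L0]=30
17. P1: store L1 := 49  bus=[BusRdX]  L1: P0=I P1=M  mem[L1]=9
18. P1: store L1 := 94  bus=[-]  L1: P0=I P1=M  mem[L1]=9
19. P1: load  L3  bus=[-]  L3: P0=I P1=M  mem[L3]=10
20. P0: store L0 := 70  bus=[BusRdX,Flush]  L0: P0=M P1=I  mem[L0]=10
21. P0: store L3 := 29  bus=[BusRdX,Flush]  L3: P0=M P1=I  mem[L3]=31
22. P1: load  L4  bus=[-]  L4: P0=S P1=S  mem[L4]=57
23. P0: store L1 := 17  bus=[BusRdX,Flush]  L1: P0=M P1=I  mem[L1]=94
24. P0: load  L4  bus=[-]  L4: P0=S P1=S  mem[L4]=57

bus = BusRdX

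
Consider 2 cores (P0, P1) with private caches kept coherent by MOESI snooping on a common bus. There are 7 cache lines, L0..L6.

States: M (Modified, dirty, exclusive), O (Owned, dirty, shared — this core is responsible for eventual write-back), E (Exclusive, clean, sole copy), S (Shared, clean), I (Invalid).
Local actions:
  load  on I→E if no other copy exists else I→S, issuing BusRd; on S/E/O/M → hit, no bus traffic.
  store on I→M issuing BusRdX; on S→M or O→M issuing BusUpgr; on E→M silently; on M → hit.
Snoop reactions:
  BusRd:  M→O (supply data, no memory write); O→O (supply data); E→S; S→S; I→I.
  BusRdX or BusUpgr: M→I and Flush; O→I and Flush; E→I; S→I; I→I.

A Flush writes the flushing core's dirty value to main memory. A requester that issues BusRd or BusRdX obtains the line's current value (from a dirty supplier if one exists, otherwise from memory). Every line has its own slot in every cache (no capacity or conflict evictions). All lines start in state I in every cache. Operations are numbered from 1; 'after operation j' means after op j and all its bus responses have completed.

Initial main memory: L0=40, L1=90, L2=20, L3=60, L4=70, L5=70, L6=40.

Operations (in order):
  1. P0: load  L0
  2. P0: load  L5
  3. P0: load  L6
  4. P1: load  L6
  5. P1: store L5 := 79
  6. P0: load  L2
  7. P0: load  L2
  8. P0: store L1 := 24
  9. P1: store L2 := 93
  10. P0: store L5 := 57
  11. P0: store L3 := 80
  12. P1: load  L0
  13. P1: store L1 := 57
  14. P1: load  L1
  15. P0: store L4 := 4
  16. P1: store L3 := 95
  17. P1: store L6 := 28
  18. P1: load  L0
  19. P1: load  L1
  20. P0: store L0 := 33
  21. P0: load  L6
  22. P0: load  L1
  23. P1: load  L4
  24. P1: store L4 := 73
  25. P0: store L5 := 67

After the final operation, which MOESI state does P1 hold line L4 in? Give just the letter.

1. P0: load  L0  bus=[BusRd]  L0: P0=E P1=I  mem[L0]=40
2. P0: load  L5  bus=[BusRd]  L5: P0=E P1=I  mem[L5]=70
3. P0: load  L6  bus=[BusRd]  L6: P0=E P1=I  mem[L6]=40
4. P1: load  L6  bus=[BusRd]  L6: P0=S P1=S  mem[L6]=40
5. P1: store L5 := 79  bus=[BusRdX]  L5: P0=I P1=M  mem[L5]=70
6. P0: load  L2  bus=[BusRd]  L2: P0=E P1=I  mem[L2]=20
7. P0: load  L2  bus=[-]  L2: P0=E P1=I  mem[L2]=20
8. P0: store L1 := 24  bus=[BusRdX]  L1: P0=M P1=I  mem[L1]=90
9. P1: store L2 := 93  bus=[BusRdX]  L2: P0=I P1=M  mem[L2]=20
10. P0: store L5 := 57  bus=[BusRdX,Flush]  L5: P0=M P1=I  mem[L5]=79
11. P0: store L3 := 80  bus=[BusRdX]  L3: P0=M P1=I  mem[L3]=60
12. P1: load  L0  bus=[BusRd]  L0: P0=S P1=S  mem[L0]=40
13. P1: store L1 := 57  bus=[BusRdX,Flush]  L1: P0=I P1=M  mem[L1]=24
14. P1: load  L1  bus=[-]  L1: P0=I P1=M  mem[L1]=24
15. P0: store L4 := 4  bus=[BusRdX]  L4: P0=M P1=I  mem[L4]=70
16. P1: store L3 := 95  bus=[BusRdX,Flush]  L3: P0=I P1=M  mem[L3]=80
17. P1: store L6 := 28  bus=[BusUpgr]  L6: P0=I P1=M  mem[L6]=40
18. P1: load  L0  bus=[-]  L0: P0=S P1=S  mem[L0]=40
19. P1: load  L1  bus=[-]  L1: P0=I P1=M  mem[L1]=24
20. P0: store L0 := 33  bus=[BusUpgr]  L0: P0=M P1=I  mem[L0]=40
21. P0: load  L6  bus=[BusRd]  L6: P0=S P1=O  mem[L6]=40
22. P0: load  L1  bus=[BusRd]  L1: P0=S P1=O  mem[L1]=24
23. P1: load  L4  bus=[BusRd]  L4: P0=O P1=S  mem[L4]=70
24. P1: store L4 := 73  bus=[BusUpgr,Flush]  L4: P0=I P1=M  mem[L4]=4
25. P0: store L5 := 67  bus=[-]  L5: P0=M P1=I  mem[L5]=79

state = M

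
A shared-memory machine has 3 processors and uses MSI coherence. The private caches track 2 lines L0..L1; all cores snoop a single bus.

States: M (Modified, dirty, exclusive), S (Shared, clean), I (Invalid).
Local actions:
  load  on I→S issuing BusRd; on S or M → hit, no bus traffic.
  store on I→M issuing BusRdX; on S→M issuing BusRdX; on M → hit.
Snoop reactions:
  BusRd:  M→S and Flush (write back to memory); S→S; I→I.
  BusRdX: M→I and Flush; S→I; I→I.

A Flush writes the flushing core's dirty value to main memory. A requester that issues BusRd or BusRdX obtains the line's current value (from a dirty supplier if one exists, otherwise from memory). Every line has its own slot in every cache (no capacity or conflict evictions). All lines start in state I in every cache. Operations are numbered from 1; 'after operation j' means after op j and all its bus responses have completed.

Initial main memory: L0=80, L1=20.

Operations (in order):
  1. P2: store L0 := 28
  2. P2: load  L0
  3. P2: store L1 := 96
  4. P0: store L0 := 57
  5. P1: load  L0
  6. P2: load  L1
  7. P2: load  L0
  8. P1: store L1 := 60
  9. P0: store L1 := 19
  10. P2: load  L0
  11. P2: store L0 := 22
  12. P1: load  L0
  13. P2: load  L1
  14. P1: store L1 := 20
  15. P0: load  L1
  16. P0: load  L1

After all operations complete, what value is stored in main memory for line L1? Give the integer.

  op1 P2: store L0 := 28 → I/I/M on L0; bus BusRdX; mem=80
  op2 P2: load  L0 → I/I/M on L0; bus (none); mem=80
  op3 P2: store L1 := 96 → I/I/M on L1; bus BusRdX; mem=20
  op4 P0: store L0 := 57 → M/I/I on L0; bus BusRdX Flush; mem=28
  op5 P1: load  L0 → S/S/I on L0; bus BusRd Flush; mem=57
  op6 P2: load  L1 → I/I/M on L1; bus (none); mem=20
  op7 P2: load  L0 → S/S/S on L0; bus BusRd; mem=57
  op8 P1: store L1 := 60 → I/M/I on L1; bus BusRdX Flush; mem=96
  op9 P0: store L1 := 19 → M/I/I on L1; bus BusRdX Flush; mem=60
  op10 P2: load  L0 → S/S/S on L0; bus (none); mem=57
  op11 P2: store L0 := 22 → I/I/M on L0; bus BusRdX; mem=57
  op12 P1: load  L0 → I/S/S on L0; bus BusRd Flush; mem=22
  op13 P2: load  L1 → S/I/S on L1; bus BusRd Flush; mem=19
  op14 P1: store L1 := 20 → I/M/I on L1; bus BusRdX; mem=19
  op15 P0: load  L1 → S/S/I on L1; bus BusRd Flush; mem=20
  op16 P0: load  L1 → S/S/I on L1; bus (none); mem=20

memory[L1] = 20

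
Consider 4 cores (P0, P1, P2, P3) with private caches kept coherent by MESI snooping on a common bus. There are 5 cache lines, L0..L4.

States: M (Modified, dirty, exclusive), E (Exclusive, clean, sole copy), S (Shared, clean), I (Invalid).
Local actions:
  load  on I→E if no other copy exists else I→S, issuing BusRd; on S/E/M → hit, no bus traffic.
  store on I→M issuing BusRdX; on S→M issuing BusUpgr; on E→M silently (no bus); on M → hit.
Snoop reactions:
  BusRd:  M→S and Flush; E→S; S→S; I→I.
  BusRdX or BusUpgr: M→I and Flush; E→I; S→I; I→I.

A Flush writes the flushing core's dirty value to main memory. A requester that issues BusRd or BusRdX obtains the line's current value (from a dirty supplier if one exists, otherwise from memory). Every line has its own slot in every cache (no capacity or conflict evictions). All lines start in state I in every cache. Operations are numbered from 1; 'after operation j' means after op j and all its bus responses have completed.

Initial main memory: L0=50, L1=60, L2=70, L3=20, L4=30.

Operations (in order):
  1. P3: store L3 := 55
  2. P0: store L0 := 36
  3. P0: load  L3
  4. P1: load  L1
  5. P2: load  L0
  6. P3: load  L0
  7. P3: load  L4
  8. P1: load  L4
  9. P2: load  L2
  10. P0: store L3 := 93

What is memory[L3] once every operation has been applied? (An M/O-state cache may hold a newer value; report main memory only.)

memory[L3] = 55

[1] P3: store L3 := 55 | P0:I, P1:I, P2:I, P3:M(55) | bus: BusRdX
[2] P0: store L0 := 36 | P0:M(36), P1:I, P2:I, P3:I | bus: BusRdX
[3] P0: load  L3 | P0:S(55), P1:I, P2:I, P3:S(55) | bus: BusRd,Flush
[4] P1: load  L1 | P0:I, P1:E(60), P2:I, P3:I | bus: BusRd
[5] P2: load  L0 | P0:S(36), P1:I, P2:S(36), P3:I | bus: BusRd,Flush
[6] P3: load  L0 | P0:S(36), P1:I, P2:S(36), P3:S(36) | bus: BusRd
[7] P3: load  L4 | P0:I, P1:I, P2:I, P3:E(30) | bus: BusRd
[8] P1: load  L4 | P0:I, P1:S(30), P2:I, P3:S(30) | bus: BusRd
[9] P2: load  L2 | P0:I, P1:I, P2:E(70), P3:I | bus: BusRd
[10] P0: store L3 := 93 | P0:M(93), P1:I, P2:I, P3:I | bus: BusUpgr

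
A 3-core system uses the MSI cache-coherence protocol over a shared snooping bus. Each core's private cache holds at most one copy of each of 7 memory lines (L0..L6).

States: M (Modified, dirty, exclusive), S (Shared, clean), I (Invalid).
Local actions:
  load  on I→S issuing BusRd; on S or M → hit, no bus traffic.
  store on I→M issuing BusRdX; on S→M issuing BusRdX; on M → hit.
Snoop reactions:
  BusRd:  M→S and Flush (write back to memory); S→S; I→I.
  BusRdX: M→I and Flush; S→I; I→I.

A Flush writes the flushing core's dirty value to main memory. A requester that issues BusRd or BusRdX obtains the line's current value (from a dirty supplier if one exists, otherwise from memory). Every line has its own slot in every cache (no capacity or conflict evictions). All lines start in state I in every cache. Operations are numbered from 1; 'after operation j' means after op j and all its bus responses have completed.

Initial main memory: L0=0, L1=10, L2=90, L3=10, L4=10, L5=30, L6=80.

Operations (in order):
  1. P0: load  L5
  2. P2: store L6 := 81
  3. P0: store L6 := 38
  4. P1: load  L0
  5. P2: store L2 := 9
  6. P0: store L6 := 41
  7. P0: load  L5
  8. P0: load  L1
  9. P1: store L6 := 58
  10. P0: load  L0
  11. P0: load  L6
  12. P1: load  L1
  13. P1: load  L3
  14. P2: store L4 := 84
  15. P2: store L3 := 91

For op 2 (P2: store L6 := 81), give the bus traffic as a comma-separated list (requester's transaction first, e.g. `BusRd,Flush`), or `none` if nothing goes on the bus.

bus = BusRdX

[1] P0: load  L5 | P0:S(30), P1:I, P2:I | bus: BusRd
[2] P2: store L6 := 81 | P0:I, P1:I, P2:M(81) | bus: BusRdX
[3] P0: store L6 := 38 | P0:M(38), P1:I, P2:I | bus: BusRdX,Flush
[4] P1: load  L0 | P0:I, P1:S(0), P2:I | bus: BusRd
[5] P2: store L2 := 9 | P0:I, P1:I, P2:M(9) | bus: BusRdX
[6] P0: store L6 := 41 | P0:M(41), P1:I, P2:I | bus: none
[7] P0: load  L5 | P0:S(30), P1:I, P2:I | bus: none
[8] P0: load  L1 | P0:S(10), P1:I, P2:I | bus: BusRd
[9] P1: store L6 := 58 | P0:I, P1:M(58), P2:I | bus: BusRdX,Flush
[10] P0: load  L0 | P0:S(0), P1:S(0), P2:I | bus: BusRd
[11] P0: load  L6 | P0:S(58), P1:S(58), P2:I | bus: BusRd,Flush
[12] P1: load  L1 | P0:S(10), P1:S(10), P2:I | bus: BusRd
[13] P1: load  L3 | P0:I, P1:S(10), P2:I | bus: BusRd
[14] P2: store L4 := 84 | P0:I, P1:I, P2:M(84) | bus: BusRdX
[15] P2: store L3 := 91 | P0:I, P1:I, P2:M(91) | bus: BusRdX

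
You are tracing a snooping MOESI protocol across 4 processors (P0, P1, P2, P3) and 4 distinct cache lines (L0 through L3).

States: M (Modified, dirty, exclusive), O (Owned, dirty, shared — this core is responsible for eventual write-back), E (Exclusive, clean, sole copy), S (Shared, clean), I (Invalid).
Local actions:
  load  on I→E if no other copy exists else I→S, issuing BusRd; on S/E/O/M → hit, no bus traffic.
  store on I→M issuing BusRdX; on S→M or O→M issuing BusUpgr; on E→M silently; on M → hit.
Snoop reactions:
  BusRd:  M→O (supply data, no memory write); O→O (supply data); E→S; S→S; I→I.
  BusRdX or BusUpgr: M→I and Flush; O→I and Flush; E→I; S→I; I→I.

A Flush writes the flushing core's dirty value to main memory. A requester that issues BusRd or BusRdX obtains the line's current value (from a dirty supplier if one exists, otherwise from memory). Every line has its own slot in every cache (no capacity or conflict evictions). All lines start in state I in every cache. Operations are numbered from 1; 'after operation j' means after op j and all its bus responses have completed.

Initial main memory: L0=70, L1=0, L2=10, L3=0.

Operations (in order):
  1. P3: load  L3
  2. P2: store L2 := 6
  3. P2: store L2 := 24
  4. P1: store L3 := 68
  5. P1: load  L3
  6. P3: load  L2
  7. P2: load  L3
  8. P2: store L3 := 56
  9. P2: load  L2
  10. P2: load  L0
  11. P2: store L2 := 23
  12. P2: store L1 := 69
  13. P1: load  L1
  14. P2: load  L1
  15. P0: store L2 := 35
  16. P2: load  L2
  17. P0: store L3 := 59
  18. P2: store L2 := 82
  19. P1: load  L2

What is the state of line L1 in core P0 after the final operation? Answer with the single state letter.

step 1: P3: load  L3  ⟶  IIIE  (L3)  txn=BusRd  M[L3]=0
step 2: P2: store L2 := 6  ⟶  IIMI  (L2)  txn=BusRdX  M[L2]=10
step 3: P2: store L2 := 24  ⟶  IIMI  (L2)  txn=∅  M[L2]=10
step 4: P1: store L3 := 68  ⟶  IMII  (L3)  txn=BusRdX  M[L3]=0
step 5: P1: load  L3  ⟶  IMII  (L3)  txn=∅  M[L3]=0
step 6: P3: load  L2  ⟶  IIOS  (L2)  txn=BusRd  M[L2]=10
step 7: P2: load  L3  ⟶  IOSI  (L3)  txn=BusRd  M[L3]=0
step 8: P2: store L3 := 56  ⟶  IIMI  (L3)  txn=BusUpgr+Flush  M[L3]=68
step 9: P2: load  L2  ⟶  IIOS  (L2)  txn=∅  M[L2]=10
step 10: P2: load  L0  ⟶  IIEI  (L0)  txn=BusRd  M[L0]=70
step 11: P2: store L2 := 23  ⟶  IIMI  (L2)  txn=BusUpgr  M[L2]=10
step 12: P2: store L1 := 69  ⟶  IIMI  (L1)  txn=BusRdX  M[L1]=0
step 13: P1: load  L1  ⟶  ISOI  (L1)  txn=BusRd  M[L1]=0
step 14: P2: load  L1  ⟶  ISOI  (L1)  txn=∅  M[L1]=0
step 15: P0: store L2 := 35  ⟶  MIII  (L2)  txn=BusRdX+Flush  M[L2]=23
step 16: P2: load  L2  ⟶  OISI  (L2)  txn=BusRd  M[L2]=23
step 17: P0: store L3 := 59  ⟶  MIII  (L3)  txn=BusRdX+Flush  M[L3]=56
step 18: P2: store L2 := 82  ⟶  IIMI  (L2)  txn=BusUpgr+Flush  M[L2]=35
step 19: P1: load  L2  ⟶  ISOI  (L2)  txn=BusRd  M[L2]=35

state = I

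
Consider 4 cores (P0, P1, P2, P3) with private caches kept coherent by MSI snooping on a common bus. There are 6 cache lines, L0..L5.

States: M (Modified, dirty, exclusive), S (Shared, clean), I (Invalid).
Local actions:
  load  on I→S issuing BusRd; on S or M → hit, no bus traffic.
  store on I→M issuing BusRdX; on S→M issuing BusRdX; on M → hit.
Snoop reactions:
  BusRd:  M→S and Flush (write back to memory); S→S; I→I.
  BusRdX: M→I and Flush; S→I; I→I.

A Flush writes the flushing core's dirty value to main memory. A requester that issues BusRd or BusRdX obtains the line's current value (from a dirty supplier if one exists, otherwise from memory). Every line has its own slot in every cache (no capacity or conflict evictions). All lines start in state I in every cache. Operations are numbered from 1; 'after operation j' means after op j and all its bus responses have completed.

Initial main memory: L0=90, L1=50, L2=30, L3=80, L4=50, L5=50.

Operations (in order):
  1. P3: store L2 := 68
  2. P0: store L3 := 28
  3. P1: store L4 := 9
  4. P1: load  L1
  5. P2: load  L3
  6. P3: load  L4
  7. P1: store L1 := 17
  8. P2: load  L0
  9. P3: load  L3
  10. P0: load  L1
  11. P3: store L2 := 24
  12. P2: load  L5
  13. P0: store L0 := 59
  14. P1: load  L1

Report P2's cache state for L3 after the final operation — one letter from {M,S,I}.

state = S

1. P3: store L2 := 68  bus=[BusRdX]  L2: P0=I P1=I P2=I P3=M  mem[L2]=30
2. P0: store L3 := 28  bus=[BusRdX]  L3: P0=M P1=I P2=I P3=I  mem[L3]=80
3. P1: store L4 := 9  bus=[BusRdX]  L4: P0=I P1=M P2=I P3=I  mem[L4]=50
4. P1: load  L1  bus=[BusRd]  L1: P0=I P1=S P2=I P3=I  mem[L1]=50
5. P2: load  L3  bus=[BusRd,Flush]  L3: P0=S P1=I P2=S P3=I  mem[L3]=28
6. P3: load  L4  bus=[BusRd,Flush]  L4: P0=I P1=S P2=I P3=S  mem[L4]=9
7. P1: store L1 := 17  bus=[BusRdX]  L1: P0=I P1=M P2=I P3=I  mem[L1]=50
8. P2: load  L0  bus=[BusRd]  L0: P0=I P1=I P2=S P3=I  mem[L0]=90
9. P3: load  L3  bus=[BusRd]  L3: P0=S P1=I P2=S P3=S  mem[L3]=28
10. P0: load  L1  bus=[BusRd,Flush]  L1: P0=S P1=S P2=I P3=I  mem[L1]=17
11. P3: store L2 := 24  bus=[-]  L2: P0=I P1=I P2=I P3=M  mem[L2]=30
12. P2: load  L5  bus=[BusRd]  L5: P0=I P1=I P2=S P3=I  mem[L5]=50
13. P0: store L0 := 59  bus=[BusRdX]  L0: P0=M P1=I P2=I P3=I  mem[L0]=90
14. P1: load  L1  bus=[-]  L1: P0=S P1=S P2=I P3=I  mem[L1]=17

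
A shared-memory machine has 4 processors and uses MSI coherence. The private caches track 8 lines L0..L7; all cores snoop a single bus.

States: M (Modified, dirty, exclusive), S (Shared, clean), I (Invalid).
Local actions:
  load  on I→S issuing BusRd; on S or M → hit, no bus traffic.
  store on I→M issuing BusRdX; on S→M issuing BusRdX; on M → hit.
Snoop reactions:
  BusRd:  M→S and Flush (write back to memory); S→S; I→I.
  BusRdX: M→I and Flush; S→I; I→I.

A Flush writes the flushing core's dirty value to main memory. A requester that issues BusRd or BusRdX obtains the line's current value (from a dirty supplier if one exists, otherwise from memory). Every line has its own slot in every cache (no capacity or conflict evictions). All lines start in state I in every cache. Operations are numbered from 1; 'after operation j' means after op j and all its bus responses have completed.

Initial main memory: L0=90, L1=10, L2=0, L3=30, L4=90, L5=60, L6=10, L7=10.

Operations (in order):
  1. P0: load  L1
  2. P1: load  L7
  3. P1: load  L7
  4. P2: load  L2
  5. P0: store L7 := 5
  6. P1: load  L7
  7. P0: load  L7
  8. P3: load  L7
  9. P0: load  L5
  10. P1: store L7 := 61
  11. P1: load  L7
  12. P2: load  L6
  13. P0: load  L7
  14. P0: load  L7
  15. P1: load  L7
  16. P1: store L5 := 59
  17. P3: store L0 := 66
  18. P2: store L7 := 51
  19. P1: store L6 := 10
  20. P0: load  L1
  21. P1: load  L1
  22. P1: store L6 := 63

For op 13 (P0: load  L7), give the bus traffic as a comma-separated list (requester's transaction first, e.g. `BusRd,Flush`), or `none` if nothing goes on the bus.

bus = BusRd,Flush

1. P0: load  L1  bus=[BusRd]  L1: P0=S P1=I P2=I P3=I  mem[L1]=10
2. P1: load  L7  bus=[BusRd]  L7: P0=I P1=S P2=I P3=I  mem[L7]=10
3. P1: load  L7  bus=[-]  L7: P0=I P1=S P2=I P3=I  mem[L7]=10
4. P2: load  L2  bus=[BusRd]  L2: P0=I P1=I P2=S P3=I  mem[L2]=0
5. P0: store L7 := 5  bus=[BusRdX]  L7: P0=M P1=I P2=I P3=I  mem[L7]=10
6. P1: load  L7  bus=[BusRd,Flush]  L7: P0=S P1=S P2=I P3=I  mem[L7]=5
7. P0: load  L7  bus=[-]  L7: P0=S P1=S P2=I P3=I  mem[L7]=5
8. P3: load  L7  bus=[BusRd]  L7: P0=S P1=S P2=I P3=S  mem[L7]=5
9. P0: load  L5  bus=[BusRd]  L5: P0=S P1=I P2=I P3=I  mem[L5]=60
10. P1: store L7 := 61  bus=[BusRdX]  L7: P0=I P1=M P2=I P3=I  mem[L7]=5
11. P1: load  L7  bus=[-]  L7: P0=I P1=M P2=I P3=I  mem[L7]=5
12. P2: load  L6  bus=[BusRd]  L6: P0=I P1=I P2=S P3=I  mem[L6]=10
13. P0: load  L7  bus=[BusRd,Flush]  L7: P0=S P1=S P2=I P3=I  mem[L7]=61
14. P0: load  L7  bus=[-]  L7: P0=S P1=S P2=I P3=I  mem[L7]=61
15. P1: load  L7  bus=[-]  L7: P0=S P1=S P2=I P3=I  mem[L7]=61
16. P1: store L5 := 59  bus=[BusRdX]  L5: P0=I P1=M P2=I P3=I  mem[L5]=60
17. P3: store L0 := 66  bus=[BusRdX]  L0: P0=I P1=I P2=I P3=M  mem[L0]=90
18. P2: store L7 := 51  bus=[BusRdX]  L7: P0=I P1=I P2=M P3=I  mem[L7]=61
19. P1: store L6 := 10  bus=[BusRdX]  L6: P0=I P1=M P2=I P3=I  mem[L6]=10
20. P0: load  L1  bus=[-]  L1: P0=S P1=I P2=I P3=I  mem[L1]=10
21. P1: load  L1  bus=[BusRd]  L1: P0=S P1=S P2=I P3=I  mem[L1]=10
22. P1: store L6 := 63  bus=[-]  L6: P0=I P1=M P2=I P3=I  mem[L6]=10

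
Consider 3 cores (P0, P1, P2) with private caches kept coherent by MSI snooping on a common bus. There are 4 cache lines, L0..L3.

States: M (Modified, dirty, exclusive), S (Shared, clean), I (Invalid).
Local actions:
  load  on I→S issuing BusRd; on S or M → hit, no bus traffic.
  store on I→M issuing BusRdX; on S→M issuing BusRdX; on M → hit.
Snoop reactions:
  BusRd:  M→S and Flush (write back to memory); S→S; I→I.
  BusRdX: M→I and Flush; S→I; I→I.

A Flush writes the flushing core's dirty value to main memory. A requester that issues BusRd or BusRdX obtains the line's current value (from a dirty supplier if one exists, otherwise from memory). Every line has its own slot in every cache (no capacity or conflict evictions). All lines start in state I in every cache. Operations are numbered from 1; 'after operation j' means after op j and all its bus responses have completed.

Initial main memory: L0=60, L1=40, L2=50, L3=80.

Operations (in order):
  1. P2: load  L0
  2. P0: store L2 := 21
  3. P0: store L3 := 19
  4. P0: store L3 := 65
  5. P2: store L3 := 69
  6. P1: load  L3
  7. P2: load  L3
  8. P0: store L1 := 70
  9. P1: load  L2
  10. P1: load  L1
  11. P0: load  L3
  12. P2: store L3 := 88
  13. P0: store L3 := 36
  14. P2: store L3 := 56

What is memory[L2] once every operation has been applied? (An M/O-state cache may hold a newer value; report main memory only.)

[1] P2: load  L0 | P0:I, P1:I, P2:S(60) | bus: BusRd
[2] P0: store L2 := 21 | P0:M(21), P1:I, P2:I | bus: BusRdX
[3] P0: store L3 := 19 | P0:M(19), P1:I, P2:I | bus: BusRdX
[4] P0: store L3 := 65 | P0:M(65), P1:I, P2:I | bus: none
[5] P2: store L3 := 69 | P0:I, P1:I, P2:M(69) | bus: BusRdX,Flush
[6] P1: load  L3 | P0:I, P1:S(69), P2:S(69) | bus: BusRd,Flush
[7] P2: load  L3 | P0:I, P1:S(69), P2:S(69) | bus: none
[8] P0: store L1 := 70 | P0:M(70), P1:I, P2:I | bus: BusRdX
[9] P1: load  L2 | P0:S(21), P1:S(21), P2:I | bus: BusRd,Flush
[10] P1: load  L1 | P0:S(70), P1:S(70), P2:I | bus: BusRd,Flush
[11] P0: load  L3 | P0:S(69), P1:S(69), P2:S(69) | bus: BusRd
[12] P2: store L3 := 88 | P0:I, P1:I, P2:M(88) | bus: BusRdX
[13] P0: store L3 := 36 | P0:M(36), P1:I, P2:I | bus: BusRdX,Flush
[14] P2: store L3 := 56 | P0:I, P1:I, P2:M(56) | bus: BusRdX,Flush

memory[L2] = 21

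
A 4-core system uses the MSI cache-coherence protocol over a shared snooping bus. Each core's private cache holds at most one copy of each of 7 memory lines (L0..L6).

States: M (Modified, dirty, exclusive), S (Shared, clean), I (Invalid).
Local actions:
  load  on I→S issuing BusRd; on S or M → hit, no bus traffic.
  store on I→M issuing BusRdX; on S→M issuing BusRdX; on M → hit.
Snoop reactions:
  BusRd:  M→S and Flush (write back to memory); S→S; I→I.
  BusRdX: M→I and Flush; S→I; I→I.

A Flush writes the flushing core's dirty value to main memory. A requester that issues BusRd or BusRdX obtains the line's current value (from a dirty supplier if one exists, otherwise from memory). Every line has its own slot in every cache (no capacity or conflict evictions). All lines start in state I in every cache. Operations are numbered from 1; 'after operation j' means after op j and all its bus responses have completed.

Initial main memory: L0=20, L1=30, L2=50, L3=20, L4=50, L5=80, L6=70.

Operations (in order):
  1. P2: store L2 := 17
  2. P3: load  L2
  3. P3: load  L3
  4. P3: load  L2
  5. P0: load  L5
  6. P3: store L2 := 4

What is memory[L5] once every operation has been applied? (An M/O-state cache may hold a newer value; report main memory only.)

[1] P2: store L2 := 17 | P0:I, P1:I, P2:M(17), P3:I | bus: BusRdX
[2] P3: load  L2 | P0:I, P1:I, P2:S(17), P3:S(17) | bus: BusRd,Flush
[3] P3: load  L3 | P0:I, P1:I, P2:I, P3:S(20) | bus: BusRd
[4] P3: load  L2 | P0:I, P1:I, P2:S(17), P3:S(17) | bus: none
[5] P0: load  L5 | P0:S(80), P1:I, P2:I, P3:I | bus: BusRd
[6] P3: store L2 := 4 | P0:I, P1:I, P2:I, P3:M(4) | bus: BusRdX

memory[L5] = 80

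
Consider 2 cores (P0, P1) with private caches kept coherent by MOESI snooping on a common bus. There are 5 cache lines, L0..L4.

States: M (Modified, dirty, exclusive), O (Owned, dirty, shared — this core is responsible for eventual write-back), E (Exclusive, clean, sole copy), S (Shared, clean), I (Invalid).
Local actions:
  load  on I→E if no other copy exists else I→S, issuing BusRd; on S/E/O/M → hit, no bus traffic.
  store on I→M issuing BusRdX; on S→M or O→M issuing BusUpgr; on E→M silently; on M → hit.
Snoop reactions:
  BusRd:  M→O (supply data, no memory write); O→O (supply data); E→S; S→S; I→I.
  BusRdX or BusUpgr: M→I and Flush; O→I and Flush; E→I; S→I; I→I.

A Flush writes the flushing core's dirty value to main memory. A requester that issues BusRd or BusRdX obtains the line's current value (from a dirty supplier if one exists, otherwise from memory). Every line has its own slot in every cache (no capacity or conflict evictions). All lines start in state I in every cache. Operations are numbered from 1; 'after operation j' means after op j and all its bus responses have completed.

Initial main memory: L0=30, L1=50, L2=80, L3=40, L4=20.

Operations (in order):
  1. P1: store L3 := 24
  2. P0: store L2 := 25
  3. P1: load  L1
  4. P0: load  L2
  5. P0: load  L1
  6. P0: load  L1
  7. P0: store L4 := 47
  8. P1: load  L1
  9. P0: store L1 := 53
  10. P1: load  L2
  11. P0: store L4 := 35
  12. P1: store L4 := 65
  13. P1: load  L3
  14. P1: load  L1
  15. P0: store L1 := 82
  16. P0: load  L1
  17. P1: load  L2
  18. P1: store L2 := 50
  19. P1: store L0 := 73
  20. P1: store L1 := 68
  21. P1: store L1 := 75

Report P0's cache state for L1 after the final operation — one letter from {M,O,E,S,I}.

step 1: P1: store L3 := 24  ⟶  IM  (L3)  txn=BusRdX  M[L3]=40
step 2: P0: store L2 := 25  ⟶  MI  (L2)  txn=BusRdX  M[L2]=80
step 3: P1: load  L1  ⟶  IE  (L1)  txn=BusRd  M[L1]=50
step 4: P0: load  L2  ⟶  MI  (L2)  txn=∅  M[L2]=80
step 5: P0: load  L1  ⟶  SS  (L1)  txn=BusRd  M[L1]=50
step 6: P0: load  L1  ⟶  SS  (L1)  txn=∅  M[L1]=50
step 7: P0: store L4 := 47  ⟶  MI  (L4)  txn=BusRdX  M[L4]=20
step 8: P1: load  L1  ⟶  SS  (L1)  txn=∅  M[L1]=50
step 9: P0: store L1 := 53  ⟶  MI  (L1)  txn=BusUpgr  M[L1]=50
step 10: P1: load  L2  ⟶  OS  (L2)  txn=BusRd  M[L2]=80
step 11: P0: store L4 := 35  ⟶  MI  (L4)  txn=∅  M[L4]=20
step 12: P1: store L4 := 65  ⟶  IM  (L4)  txn=BusRdX+Flush  M[L4]=35
step 13: P1: load  L3  ⟶  IM  (L3)  txn=∅  M[L3]=40
step 14: P1: load  L1  ⟶  OS  (L1)  txn=BusRd  M[L1]=50
step 15: P0: store L1 := 82  ⟶  MI  (L1)  txn=BusUpgr  M[L1]=50
step 16: P0: load  L1  ⟶  MI  (L1)  txn=∅  M[L1]=50
step 17: P1: load  L2  ⟶  OS  (L2)  txn=∅  M[L2]=80
step 18: P1: store L2 := 50  ⟶  IM  (L2)  txn=BusUpgr+Flush  M[L2]=25
step 19: P1: store L0 := 73  ⟶  IM  (L0)  txn=BusRdX  M[L0]=30
step 20: P1: store L1 := 68  ⟶  IM  (L1)  txn=BusRdX+Flush  M[L1]=82
step 21: P1: store L1 := 75  ⟶  IM  (L1)  txn=∅  M[L1]=82

state = I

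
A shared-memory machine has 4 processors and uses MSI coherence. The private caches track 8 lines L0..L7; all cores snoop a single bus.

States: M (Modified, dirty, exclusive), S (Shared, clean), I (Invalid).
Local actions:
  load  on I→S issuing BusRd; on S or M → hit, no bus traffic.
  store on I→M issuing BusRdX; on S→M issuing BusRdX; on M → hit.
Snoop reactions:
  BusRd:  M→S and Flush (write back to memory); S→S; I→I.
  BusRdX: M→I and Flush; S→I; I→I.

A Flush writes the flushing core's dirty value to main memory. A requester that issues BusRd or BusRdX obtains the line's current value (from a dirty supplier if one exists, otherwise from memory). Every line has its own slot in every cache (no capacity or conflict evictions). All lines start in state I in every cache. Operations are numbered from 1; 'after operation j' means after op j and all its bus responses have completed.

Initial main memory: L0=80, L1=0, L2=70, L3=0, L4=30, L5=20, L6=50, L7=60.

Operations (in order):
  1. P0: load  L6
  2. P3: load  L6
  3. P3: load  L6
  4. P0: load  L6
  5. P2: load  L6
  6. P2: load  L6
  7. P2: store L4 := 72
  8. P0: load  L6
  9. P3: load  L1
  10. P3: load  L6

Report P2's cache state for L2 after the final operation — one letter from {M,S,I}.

state = I

[1] P0: load  L6 | P0:S(50), P1:I, P2:I, P3:I | bus: BusRd
[2] P3: load  L6 | P0:S(50), P1:I, P2:I, P3:S(50) | bus: BusRd
[3] P3: load  L6 | P0:S(50), P1:I, P2:I, P3:S(50) | bus: none
[4] P0: load  L6 | P0:S(50), P1:I, P2:I, P3:S(50) | bus: none
[5] P2: load  L6 | P0:S(50), P1:I, P2:S(50), P3:S(50) | bus: BusRd
[6] P2: load  L6 | P0:S(50), P1:I, P2:S(50), P3:S(50) | bus: none
[7] P2: store L4 := 72 | P0:I, P1:I, P2:M(72), P3:I | bus: BusRdX
[8] P0: load  L6 | P0:S(50), P1:I, P2:S(50), P3:S(50) | bus: none
[9] P3: load  L1 | P0:I, P1:I, P2:I, P3:S(0) | bus: BusRd
[10] P3: load  L6 | P0:S(50), P1:I, P2:S(50), P3:S(50) | bus: none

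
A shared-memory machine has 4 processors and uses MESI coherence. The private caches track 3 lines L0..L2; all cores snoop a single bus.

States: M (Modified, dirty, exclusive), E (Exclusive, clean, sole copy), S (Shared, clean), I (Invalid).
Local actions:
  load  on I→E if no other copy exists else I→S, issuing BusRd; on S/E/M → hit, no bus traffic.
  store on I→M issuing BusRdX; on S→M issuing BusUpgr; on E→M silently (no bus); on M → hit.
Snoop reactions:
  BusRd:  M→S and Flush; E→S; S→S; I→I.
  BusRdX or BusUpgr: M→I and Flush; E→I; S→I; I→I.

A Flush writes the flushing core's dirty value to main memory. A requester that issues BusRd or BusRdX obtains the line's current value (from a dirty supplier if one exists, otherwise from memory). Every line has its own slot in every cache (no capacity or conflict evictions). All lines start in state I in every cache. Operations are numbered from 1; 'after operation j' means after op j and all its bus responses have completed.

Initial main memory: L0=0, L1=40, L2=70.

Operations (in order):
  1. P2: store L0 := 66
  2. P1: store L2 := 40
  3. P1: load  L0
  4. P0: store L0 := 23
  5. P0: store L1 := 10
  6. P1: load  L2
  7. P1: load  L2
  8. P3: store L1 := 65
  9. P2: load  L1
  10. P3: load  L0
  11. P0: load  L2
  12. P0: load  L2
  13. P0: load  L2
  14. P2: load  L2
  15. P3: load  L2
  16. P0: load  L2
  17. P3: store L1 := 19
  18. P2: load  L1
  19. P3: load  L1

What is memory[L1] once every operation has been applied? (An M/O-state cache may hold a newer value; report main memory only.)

step 1: P2: store L0 := 66  ⟶  IIMI  (L0)  txn=BusRdX  M[L0]=0
step 2: P1: store L2 := 40  ⟶  IMII  (L2)  txn=BusRdX  M[L2]=70
step 3: P1: load  L0  ⟶  ISSI  (L0)  txn=BusRd+Flush  M[L0]=66
step 4: P0: store L0 := 23  ⟶  MIII  (L0)  txn=BusRdX  M[L0]=66
step 5: P0: store L1 := 10  ⟶  MIII  (L1)  txn=BusRdX  M[L1]=40
step 6: P1: load  L2  ⟶  IMII  (L2)  txn=∅  M[L2]=70
step 7: P1: load  L2  ⟶  IMII  (L2)  txn=∅  M[L2]=70
step 8: P3: store L1 := 65  ⟶  IIIM  (L1)  txn=BusRdX+Flush  M[L1]=10
step 9: P2: load  L1  ⟶  IISS  (L1)  txn=BusRd+Flush  M[L1]=65
step 10: P3: load  L0  ⟶  SIIS  (L0)  txn=BusRd+Flush  M[L0]=23
step 11: P0: load  L2  ⟶  SSII  (L2)  txn=BusRd+Flush  M[L2]=40
step 12: P0: load  L2  ⟶  SSII  (L2)  txn=∅  M[L2]=40
step 13: P0: load  L2  ⟶  SSII  (L2)  txn=∅  M[L2]=40
step 14: P2: load  L2  ⟶  SSSI  (L2)  txn=BusRd  M[L2]=40
step 15: P3: load  L2  ⟶  SSSS  (L2)  txn=BusRd  M[L2]=40
step 16: P0: load  L2  ⟶  SSSS  (L2)  txn=∅  M[L2]=40
step 17: P3: store L1 := 19  ⟶  IIIM  (L1)  txn=BusUpgr  M[L1]=65
step 18: P2: load  L1  ⟶  IISS  (L1)  txn=BusRd+Flush  M[L1]=19
step 19: P3: load  L1  ⟶  IISS  (L1)  txn=∅  M[L1]=19

memory[L1] = 19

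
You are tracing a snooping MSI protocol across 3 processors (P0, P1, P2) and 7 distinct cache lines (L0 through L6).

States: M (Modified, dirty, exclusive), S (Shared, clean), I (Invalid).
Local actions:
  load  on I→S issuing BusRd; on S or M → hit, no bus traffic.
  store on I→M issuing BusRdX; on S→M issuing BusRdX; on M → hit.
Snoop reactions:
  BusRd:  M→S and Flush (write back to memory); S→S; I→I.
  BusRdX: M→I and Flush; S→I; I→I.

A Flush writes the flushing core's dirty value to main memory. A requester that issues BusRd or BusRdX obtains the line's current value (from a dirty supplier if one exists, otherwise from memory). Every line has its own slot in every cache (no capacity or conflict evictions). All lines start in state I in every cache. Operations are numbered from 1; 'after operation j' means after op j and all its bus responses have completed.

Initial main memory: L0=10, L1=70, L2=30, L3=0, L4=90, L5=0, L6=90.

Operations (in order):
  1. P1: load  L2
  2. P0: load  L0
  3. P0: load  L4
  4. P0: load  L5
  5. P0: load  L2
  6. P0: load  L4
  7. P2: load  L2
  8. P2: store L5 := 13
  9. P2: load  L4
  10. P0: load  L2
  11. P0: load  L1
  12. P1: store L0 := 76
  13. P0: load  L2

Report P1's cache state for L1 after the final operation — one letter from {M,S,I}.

  op1 P1: load  L2 → I/S/I on L2; bus BusRd; mem=30
  op2 P0: load  L0 → S/I/I on L0; bus BusRd; mem=10
  op3 P0: load  L4 → S/I/I on L4; bus BusRd; mem=90
  op4 P0: load  L5 → S/I/I on L5; bus BusRd; mem=0
  op5 P0: load  L2 → S/S/I on L2; bus BusRd; mem=30
  op6 P0: load  L4 → S/I/I on L4; bus (none); mem=90
  op7 P2: load  L2 → S/S/S on L2; bus BusRd; mem=30
  op8 P2: store L5 := 13 → I/I/M on L5; bus BusRdX; mem=0
  op9 P2: load  L4 → S/I/S on L4; bus BusRd; mem=90
  op10 P0: load  L2 → S/S/S on L2; bus (none); mem=30
  op11 P0: load  L1 → S/I/I on L1; bus BusRd; mem=70
  op12 P1: store L0 := 76 → I/M/I on L0; bus BusRdX; mem=10
  op13 P0: load  L2 → S/S/S on L2; bus (none); mem=30

state = I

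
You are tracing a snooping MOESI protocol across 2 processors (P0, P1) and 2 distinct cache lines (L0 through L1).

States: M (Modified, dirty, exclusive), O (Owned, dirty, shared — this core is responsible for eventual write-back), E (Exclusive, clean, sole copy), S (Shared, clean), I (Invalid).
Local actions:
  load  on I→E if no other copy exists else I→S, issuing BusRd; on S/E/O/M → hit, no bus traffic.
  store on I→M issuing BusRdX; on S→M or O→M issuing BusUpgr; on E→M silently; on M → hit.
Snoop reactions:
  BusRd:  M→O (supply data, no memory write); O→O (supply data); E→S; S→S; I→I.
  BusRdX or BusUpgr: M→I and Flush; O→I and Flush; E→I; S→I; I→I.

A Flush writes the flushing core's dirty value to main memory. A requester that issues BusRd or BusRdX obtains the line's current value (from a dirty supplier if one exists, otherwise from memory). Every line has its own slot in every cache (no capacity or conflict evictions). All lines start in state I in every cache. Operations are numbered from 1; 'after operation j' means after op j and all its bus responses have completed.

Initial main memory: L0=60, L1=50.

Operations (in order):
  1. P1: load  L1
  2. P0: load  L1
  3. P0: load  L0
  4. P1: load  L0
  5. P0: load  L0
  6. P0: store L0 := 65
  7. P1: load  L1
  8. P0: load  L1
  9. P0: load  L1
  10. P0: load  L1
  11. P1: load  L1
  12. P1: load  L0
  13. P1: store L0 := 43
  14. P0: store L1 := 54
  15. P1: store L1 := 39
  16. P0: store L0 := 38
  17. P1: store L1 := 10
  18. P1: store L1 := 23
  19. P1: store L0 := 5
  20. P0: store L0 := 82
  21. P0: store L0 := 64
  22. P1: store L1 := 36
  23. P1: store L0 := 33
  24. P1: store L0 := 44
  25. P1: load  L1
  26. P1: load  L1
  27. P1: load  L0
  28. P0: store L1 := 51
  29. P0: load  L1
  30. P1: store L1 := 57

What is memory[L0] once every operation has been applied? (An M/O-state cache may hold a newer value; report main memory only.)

step 1: P1: load  L1  ⟶  IE  (L1)  txn=BusRd  M[L1]=50
step 2: P0: load  L1  ⟶  SS  (L1)  txn=BusRd  M[L1]=50
step 3: P0: load  L0  ⟶  EI  (L0)  txn=BusRd  M[L0]=60
step 4: P1: load  L0  ⟶  SS  (L0)  txn=BusRd  M[L0]=60
step 5: P0: load  L0  ⟶  SS  (L0)  txn=∅  M[L0]=60
step 6: P0: store L0 := 65  ⟶  MI  (L0)  txn=BusUpgr  M[L0]=60
step 7: P1: load  L1  ⟶  SS  (L1)  txn=∅  M[L1]=50
step 8: P0: load  L1  ⟶  SS  (L1)  txn=∅  M[L1]=50
step 9: P0: load  L1  ⟶  SS  (L1)  txn=∅  M[L1]=50
step 10: P0: load  L1  ⟶  SS  (L1)  txn=∅  M[L1]=50
step 11: P1: load  L1  ⟶  SS  (L1)  txn=∅  M[L1]=50
step 12: P1: load  L0  ⟶  OS  (L0)  txn=BusRd  M[L0]=60
step 13: P1: store L0 := 43  ⟶  IM  (L0)  txn=BusUpgr+Flush  M[L0]=65
step 14: P0: store L1 := 54  ⟶  MI  (L1)  txn=BusUpgr  M[L1]=50
step 15: P1: store L1 := 39  ⟶  IM  (L1)  txn=BusRdX+Flush  M[L1]=54
step 16: P0: store L0 := 38  ⟶  MI  (L0)  txn=BusRdX+Flush  M[L0]=43
step 17: P1: store L1 := 10  ⟶  IM  (L1)  txn=∅  M[L1]=54
step 18: P1: store L1 := 23  ⟶  IM  (L1)  txn=∅  M[L1]=54
step 19: P1: store L0 := 5  ⟶  IM  (L0)  txn=BusRdX+Flush  M[L0]=38
step 20: P0: store L0 := 82  ⟶  MI  (L0)  txn=BusRdX+Flush  M[L0]=5
step 21: P0: store L0 := 64  ⟶  MI  (L0)  txn=∅  M[L0]=5
step 22: P1: store L1 := 36  ⟶  IM  (L1)  txn=∅  M[L1]=54
step 23: P1: store L0 := 33  ⟶  IM  (L0)  txn=BusRdX+Flush  M[L0]=64
step 24: P1: store L0 := 44  ⟶  IM  (L0)  txn=∅  M[L0]=64
step 25: P1: load  L1  ⟶  IM  (L1)  txn=∅  M[L1]=54
step 26: P1: load  L1  ⟶  IM  (L1)  txn=∅  M[L1]=54
step 27: P1: load  L0  ⟶  IM  (L0)  txn=∅  M[L0]=64
step 28: P0: store L1 := 51  ⟶  MI  (L1)  txn=BusRdX+Flush  M[L1]=36
step 29: P0: load  L1  ⟶  MI  (L1)  txn=∅  M[L1]=36
step 30: P1: store L1 := 57  ⟶  IM  (L1)  txn=BusRdX+Flush  M[L1]=51

memory[L0] = 64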